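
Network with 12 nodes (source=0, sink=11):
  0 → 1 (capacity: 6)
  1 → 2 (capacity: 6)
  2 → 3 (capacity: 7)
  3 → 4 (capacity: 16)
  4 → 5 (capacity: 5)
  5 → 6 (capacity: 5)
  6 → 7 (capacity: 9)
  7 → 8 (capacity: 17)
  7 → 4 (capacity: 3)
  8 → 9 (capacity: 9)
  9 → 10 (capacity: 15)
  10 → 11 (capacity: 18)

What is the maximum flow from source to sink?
Maximum flow = 5

Max flow: 5

Flow assignment:
  0 → 1: 5/6
  1 → 2: 5/6
  2 → 3: 5/7
  3 → 4: 5/16
  4 → 5: 5/5
  5 → 6: 5/5
  6 → 7: 5/9
  7 → 8: 5/17
  8 → 9: 5/9
  9 → 10: 5/15
  10 → 11: 5/18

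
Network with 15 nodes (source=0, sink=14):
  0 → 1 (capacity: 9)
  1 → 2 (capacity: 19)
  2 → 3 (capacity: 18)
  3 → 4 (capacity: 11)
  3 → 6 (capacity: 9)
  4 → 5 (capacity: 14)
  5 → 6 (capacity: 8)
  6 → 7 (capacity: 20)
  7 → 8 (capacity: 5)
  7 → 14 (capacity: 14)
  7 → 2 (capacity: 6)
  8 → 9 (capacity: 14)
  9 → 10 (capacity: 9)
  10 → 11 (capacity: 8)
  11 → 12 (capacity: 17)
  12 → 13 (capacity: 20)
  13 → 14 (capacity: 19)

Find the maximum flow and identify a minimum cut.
Max flow = 9, Min cut edges: (0,1)

Maximum flow: 9
Minimum cut: (0,1)
Partition: S = [0], T = [1, 2, 3, 4, 5, 6, 7, 8, 9, 10, 11, 12, 13, 14]

Max-flow min-cut theorem verified: both equal 9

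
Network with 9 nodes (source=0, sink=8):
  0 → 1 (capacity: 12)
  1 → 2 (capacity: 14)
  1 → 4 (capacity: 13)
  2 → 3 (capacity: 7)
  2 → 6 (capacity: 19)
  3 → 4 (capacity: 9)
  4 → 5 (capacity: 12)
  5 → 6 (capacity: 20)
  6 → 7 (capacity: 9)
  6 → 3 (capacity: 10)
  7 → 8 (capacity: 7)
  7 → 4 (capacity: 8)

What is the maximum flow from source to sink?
Maximum flow = 7

Max flow: 7

Flow assignment:
  0 → 1: 7/12
  1 → 2: 7/14
  2 → 6: 7/19
  6 → 7: 7/9
  7 → 8: 7/7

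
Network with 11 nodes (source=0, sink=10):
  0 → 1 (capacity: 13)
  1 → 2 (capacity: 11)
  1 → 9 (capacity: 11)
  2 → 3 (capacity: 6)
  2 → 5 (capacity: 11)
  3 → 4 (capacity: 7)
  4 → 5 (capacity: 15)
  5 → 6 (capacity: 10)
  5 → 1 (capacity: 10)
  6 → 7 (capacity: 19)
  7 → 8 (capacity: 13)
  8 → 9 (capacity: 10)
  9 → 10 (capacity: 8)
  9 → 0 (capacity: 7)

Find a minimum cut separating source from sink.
Min cut value = 8, edges: (9,10)

Min cut value: 8
Partition: S = [0, 1, 2, 3, 4, 5, 6, 7, 8, 9], T = [10]
Cut edges: (9,10)

By max-flow min-cut theorem, max flow = min cut = 8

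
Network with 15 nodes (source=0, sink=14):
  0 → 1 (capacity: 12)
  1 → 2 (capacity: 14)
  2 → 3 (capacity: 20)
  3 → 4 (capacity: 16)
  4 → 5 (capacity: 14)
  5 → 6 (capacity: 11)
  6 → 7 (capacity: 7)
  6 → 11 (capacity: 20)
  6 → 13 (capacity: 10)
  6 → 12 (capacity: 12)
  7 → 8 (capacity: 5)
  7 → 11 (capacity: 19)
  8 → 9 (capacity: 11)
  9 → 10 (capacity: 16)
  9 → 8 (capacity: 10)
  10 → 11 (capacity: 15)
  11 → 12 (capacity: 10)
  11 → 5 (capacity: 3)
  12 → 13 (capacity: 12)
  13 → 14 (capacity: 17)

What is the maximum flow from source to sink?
Maximum flow = 11

Max flow: 11

Flow assignment:
  0 → 1: 11/12
  1 → 2: 11/14
  2 → 3: 11/20
  3 → 4: 11/16
  4 → 5: 11/14
  5 → 6: 11/11
  6 → 13: 10/10
  6 → 12: 1/12
  12 → 13: 1/12
  13 → 14: 11/17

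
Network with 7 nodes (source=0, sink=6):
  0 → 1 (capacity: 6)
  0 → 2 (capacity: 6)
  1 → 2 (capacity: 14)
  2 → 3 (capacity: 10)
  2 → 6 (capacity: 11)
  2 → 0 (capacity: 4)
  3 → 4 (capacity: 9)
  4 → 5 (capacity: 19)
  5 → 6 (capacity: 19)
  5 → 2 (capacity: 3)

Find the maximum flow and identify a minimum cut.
Max flow = 12, Min cut edges: (0,1), (0,2)

Maximum flow: 12
Minimum cut: (0,1), (0,2)
Partition: S = [0], T = [1, 2, 3, 4, 5, 6]

Max-flow min-cut theorem verified: both equal 12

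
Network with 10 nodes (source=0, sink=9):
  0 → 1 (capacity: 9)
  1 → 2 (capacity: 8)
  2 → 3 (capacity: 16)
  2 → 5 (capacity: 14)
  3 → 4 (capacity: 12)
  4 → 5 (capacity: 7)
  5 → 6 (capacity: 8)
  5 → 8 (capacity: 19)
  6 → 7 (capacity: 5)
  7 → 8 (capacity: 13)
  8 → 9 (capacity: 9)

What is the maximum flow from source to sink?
Maximum flow = 8

Max flow: 8

Flow assignment:
  0 → 1: 8/9
  1 → 2: 8/8
  2 → 5: 8/14
  5 → 8: 8/19
  8 → 9: 8/9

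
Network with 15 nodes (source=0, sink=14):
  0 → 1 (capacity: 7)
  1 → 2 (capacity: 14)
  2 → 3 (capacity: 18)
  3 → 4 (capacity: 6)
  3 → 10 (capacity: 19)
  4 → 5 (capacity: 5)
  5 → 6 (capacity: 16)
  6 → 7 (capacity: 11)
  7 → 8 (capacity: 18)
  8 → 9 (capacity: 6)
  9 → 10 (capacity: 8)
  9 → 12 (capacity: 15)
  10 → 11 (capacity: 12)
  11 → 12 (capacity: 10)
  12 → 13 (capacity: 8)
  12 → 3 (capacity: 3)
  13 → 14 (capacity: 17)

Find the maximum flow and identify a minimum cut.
Max flow = 7, Min cut edges: (0,1)

Maximum flow: 7
Minimum cut: (0,1)
Partition: S = [0], T = [1, 2, 3, 4, 5, 6, 7, 8, 9, 10, 11, 12, 13, 14]

Max-flow min-cut theorem verified: both equal 7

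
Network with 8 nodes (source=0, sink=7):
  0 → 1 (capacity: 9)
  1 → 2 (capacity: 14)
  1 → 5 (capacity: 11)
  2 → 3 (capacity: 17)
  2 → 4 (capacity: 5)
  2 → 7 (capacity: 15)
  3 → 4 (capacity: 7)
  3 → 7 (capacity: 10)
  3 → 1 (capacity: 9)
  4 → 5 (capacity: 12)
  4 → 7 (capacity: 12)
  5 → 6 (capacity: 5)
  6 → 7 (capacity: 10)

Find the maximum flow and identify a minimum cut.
Max flow = 9, Min cut edges: (0,1)

Maximum flow: 9
Minimum cut: (0,1)
Partition: S = [0], T = [1, 2, 3, 4, 5, 6, 7]

Max-flow min-cut theorem verified: both equal 9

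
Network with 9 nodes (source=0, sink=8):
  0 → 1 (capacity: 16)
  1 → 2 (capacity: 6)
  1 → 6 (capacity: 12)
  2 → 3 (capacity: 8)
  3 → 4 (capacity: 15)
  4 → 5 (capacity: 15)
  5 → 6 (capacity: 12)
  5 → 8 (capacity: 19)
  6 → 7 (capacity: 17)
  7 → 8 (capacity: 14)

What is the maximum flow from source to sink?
Maximum flow = 16

Max flow: 16

Flow assignment:
  0 → 1: 16/16
  1 → 2: 4/6
  1 → 6: 12/12
  2 → 3: 4/8
  3 → 4: 4/15
  4 → 5: 4/15
  5 → 8: 4/19
  6 → 7: 12/17
  7 → 8: 12/14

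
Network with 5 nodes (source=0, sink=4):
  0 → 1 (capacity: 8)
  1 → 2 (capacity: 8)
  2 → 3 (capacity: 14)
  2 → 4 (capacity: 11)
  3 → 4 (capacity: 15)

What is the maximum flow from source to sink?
Maximum flow = 8

Max flow: 8

Flow assignment:
  0 → 1: 8/8
  1 → 2: 8/8
  2 → 4: 8/11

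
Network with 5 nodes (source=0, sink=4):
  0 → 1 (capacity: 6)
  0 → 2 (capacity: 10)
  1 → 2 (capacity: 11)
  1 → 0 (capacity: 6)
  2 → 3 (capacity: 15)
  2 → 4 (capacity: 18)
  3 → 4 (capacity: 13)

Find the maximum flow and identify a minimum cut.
Max flow = 16, Min cut edges: (0,1), (0,2)

Maximum flow: 16
Minimum cut: (0,1), (0,2)
Partition: S = [0], T = [1, 2, 3, 4]

Max-flow min-cut theorem verified: both equal 16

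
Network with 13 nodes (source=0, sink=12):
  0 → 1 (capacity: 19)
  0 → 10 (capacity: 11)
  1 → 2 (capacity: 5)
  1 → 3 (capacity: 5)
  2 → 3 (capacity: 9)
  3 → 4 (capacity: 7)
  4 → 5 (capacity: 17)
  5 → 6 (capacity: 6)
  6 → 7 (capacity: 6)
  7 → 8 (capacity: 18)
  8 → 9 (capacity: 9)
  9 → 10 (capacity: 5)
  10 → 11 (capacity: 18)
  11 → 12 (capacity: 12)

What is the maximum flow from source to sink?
Maximum flow = 12

Max flow: 12

Flow assignment:
  0 → 1: 5/19
  0 → 10: 7/11
  1 → 2: 2/5
  1 → 3: 3/5
  2 → 3: 2/9
  3 → 4: 5/7
  4 → 5: 5/17
  5 → 6: 5/6
  6 → 7: 5/6
  7 → 8: 5/18
  8 → 9: 5/9
  9 → 10: 5/5
  10 → 11: 12/18
  11 → 12: 12/12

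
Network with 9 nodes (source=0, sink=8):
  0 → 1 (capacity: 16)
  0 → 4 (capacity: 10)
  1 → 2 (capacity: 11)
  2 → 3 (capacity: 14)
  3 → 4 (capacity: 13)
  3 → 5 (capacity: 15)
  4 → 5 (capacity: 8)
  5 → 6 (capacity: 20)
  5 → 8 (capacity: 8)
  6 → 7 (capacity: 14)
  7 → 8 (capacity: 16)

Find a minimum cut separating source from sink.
Min cut value = 19, edges: (1,2), (4,5)

Min cut value: 19
Partition: S = [0, 1, 4], T = [2, 3, 5, 6, 7, 8]
Cut edges: (1,2), (4,5)

By max-flow min-cut theorem, max flow = min cut = 19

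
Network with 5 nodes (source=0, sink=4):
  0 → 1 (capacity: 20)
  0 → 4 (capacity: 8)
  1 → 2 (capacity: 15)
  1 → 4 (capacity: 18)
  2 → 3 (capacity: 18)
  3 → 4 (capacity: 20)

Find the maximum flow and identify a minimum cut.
Max flow = 28, Min cut edges: (0,1), (0,4)

Maximum flow: 28
Minimum cut: (0,1), (0,4)
Partition: S = [0], T = [1, 2, 3, 4]

Max-flow min-cut theorem verified: both equal 28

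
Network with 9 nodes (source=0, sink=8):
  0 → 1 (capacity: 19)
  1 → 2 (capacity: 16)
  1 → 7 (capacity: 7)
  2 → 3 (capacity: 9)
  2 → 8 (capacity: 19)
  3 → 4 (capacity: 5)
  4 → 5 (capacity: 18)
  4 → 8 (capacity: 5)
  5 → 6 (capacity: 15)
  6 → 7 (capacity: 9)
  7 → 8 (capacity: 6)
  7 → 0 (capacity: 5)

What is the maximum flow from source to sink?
Maximum flow = 19

Max flow: 19

Flow assignment:
  0 → 1: 19/19
  1 → 2: 16/16
  1 → 7: 3/7
  2 → 8: 16/19
  7 → 8: 3/6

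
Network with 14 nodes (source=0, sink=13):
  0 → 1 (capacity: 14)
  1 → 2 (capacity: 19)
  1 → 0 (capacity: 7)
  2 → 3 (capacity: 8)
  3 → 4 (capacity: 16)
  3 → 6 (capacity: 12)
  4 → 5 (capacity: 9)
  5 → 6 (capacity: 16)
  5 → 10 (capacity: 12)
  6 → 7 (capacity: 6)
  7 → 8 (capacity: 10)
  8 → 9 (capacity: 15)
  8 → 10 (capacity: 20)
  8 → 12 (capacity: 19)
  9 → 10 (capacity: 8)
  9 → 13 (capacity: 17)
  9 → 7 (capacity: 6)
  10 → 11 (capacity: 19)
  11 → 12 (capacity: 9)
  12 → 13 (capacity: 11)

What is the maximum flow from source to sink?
Maximum flow = 8

Max flow: 8

Flow assignment:
  0 → 1: 8/14
  1 → 2: 8/19
  2 → 3: 8/8
  3 → 4: 2/16
  3 → 6: 6/12
  4 → 5: 2/9
  5 → 10: 2/12
  6 → 7: 6/6
  7 → 8: 6/10
  8 → 9: 6/15
  9 → 13: 6/17
  10 → 11: 2/19
  11 → 12: 2/9
  12 → 13: 2/11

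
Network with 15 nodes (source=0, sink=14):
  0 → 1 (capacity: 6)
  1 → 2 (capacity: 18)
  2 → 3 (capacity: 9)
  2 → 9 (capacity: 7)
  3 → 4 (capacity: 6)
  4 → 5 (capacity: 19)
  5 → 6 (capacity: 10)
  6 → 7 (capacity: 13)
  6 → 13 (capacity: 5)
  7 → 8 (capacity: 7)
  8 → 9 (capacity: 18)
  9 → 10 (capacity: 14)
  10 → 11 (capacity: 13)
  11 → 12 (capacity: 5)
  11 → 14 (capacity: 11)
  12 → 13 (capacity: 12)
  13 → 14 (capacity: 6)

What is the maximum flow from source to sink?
Maximum flow = 6

Max flow: 6

Flow assignment:
  0 → 1: 6/6
  1 → 2: 6/18
  2 → 9: 6/7
  9 → 10: 6/14
  10 → 11: 6/13
  11 → 14: 6/11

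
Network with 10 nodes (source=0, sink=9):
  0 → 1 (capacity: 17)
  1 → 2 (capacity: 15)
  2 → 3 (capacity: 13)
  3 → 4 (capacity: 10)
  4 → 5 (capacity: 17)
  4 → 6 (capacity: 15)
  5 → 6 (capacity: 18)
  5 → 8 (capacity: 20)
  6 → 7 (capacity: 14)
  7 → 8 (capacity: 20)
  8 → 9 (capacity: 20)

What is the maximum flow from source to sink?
Maximum flow = 10

Max flow: 10

Flow assignment:
  0 → 1: 10/17
  1 → 2: 10/15
  2 → 3: 10/13
  3 → 4: 10/10
  4 → 5: 10/17
  5 → 8: 10/20
  8 → 9: 10/20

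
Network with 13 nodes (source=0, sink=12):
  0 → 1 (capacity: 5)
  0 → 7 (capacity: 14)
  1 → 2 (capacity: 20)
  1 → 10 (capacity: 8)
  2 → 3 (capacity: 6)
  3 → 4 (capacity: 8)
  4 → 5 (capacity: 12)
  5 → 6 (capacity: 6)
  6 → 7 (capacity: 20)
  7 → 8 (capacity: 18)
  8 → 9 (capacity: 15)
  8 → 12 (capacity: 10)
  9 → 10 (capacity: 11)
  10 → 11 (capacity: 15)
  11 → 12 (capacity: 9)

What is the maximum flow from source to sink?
Maximum flow = 19

Max flow: 19

Flow assignment:
  0 → 1: 5/5
  0 → 7: 14/14
  1 → 10: 5/8
  7 → 8: 14/18
  8 → 9: 4/15
  8 → 12: 10/10
  9 → 10: 4/11
  10 → 11: 9/15
  11 → 12: 9/9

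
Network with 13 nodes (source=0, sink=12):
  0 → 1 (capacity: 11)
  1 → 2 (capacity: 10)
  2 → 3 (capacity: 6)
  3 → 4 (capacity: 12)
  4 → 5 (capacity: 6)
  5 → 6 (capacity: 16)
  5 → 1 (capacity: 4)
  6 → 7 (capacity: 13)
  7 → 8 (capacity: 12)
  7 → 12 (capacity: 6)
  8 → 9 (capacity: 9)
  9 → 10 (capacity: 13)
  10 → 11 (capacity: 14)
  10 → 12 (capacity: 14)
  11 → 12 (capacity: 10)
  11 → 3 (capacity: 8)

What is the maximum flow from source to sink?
Maximum flow = 6

Max flow: 6

Flow assignment:
  0 → 1: 6/11
  1 → 2: 6/10
  2 → 3: 6/6
  3 → 4: 6/12
  4 → 5: 6/6
  5 → 6: 6/16
  6 → 7: 6/13
  7 → 12: 6/6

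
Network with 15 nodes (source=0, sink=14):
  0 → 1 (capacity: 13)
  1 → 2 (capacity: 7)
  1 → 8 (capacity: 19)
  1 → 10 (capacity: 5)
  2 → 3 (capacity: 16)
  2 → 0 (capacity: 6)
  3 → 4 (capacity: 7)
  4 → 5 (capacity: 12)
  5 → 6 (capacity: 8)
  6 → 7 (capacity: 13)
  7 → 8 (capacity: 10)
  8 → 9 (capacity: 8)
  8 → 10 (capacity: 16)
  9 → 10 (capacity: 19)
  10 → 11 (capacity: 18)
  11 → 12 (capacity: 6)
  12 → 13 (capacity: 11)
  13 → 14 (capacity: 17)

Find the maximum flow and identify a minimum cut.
Max flow = 6, Min cut edges: (11,12)

Maximum flow: 6
Minimum cut: (11,12)
Partition: S = [0, 1, 2, 3, 4, 5, 6, 7, 8, 9, 10, 11], T = [12, 13, 14]

Max-flow min-cut theorem verified: both equal 6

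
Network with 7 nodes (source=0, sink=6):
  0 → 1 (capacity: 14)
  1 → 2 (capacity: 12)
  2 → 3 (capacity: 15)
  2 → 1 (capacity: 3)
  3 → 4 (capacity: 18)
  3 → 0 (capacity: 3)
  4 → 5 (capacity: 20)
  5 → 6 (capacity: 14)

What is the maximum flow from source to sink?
Maximum flow = 12

Max flow: 12

Flow assignment:
  0 → 1: 12/14
  1 → 2: 12/12
  2 → 3: 12/15
  3 → 4: 12/18
  4 → 5: 12/20
  5 → 6: 12/14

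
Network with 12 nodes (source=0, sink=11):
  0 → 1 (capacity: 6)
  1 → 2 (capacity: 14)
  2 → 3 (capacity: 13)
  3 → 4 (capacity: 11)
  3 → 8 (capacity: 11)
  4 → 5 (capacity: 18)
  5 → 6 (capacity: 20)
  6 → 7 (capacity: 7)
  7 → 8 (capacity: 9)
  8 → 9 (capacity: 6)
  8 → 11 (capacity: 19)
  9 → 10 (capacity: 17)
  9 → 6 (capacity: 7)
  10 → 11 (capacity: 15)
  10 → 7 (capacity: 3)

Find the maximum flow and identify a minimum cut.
Max flow = 6, Min cut edges: (0,1)

Maximum flow: 6
Minimum cut: (0,1)
Partition: S = [0], T = [1, 2, 3, 4, 5, 6, 7, 8, 9, 10, 11]

Max-flow min-cut theorem verified: both equal 6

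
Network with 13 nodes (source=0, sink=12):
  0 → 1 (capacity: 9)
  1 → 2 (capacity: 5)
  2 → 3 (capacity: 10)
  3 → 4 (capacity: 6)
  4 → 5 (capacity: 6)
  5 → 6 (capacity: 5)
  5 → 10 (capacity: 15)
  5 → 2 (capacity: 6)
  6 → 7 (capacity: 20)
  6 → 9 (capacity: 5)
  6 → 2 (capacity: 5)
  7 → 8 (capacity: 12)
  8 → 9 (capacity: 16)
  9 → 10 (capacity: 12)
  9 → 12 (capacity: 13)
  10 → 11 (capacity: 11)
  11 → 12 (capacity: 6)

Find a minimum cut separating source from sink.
Min cut value = 5, edges: (1,2)

Min cut value: 5
Partition: S = [0, 1], T = [2, 3, 4, 5, 6, 7, 8, 9, 10, 11, 12]
Cut edges: (1,2)

By max-flow min-cut theorem, max flow = min cut = 5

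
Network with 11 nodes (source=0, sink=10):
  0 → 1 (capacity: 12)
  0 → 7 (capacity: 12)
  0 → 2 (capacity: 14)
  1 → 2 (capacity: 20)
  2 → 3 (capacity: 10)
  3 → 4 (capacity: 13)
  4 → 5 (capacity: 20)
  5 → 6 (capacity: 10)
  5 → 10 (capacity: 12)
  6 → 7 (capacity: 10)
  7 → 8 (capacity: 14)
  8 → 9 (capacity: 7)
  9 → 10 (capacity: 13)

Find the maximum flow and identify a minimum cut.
Max flow = 17, Min cut edges: (2,3), (8,9)

Maximum flow: 17
Minimum cut: (2,3), (8,9)
Partition: S = [0, 1, 2, 6, 7, 8], T = [3, 4, 5, 9, 10]

Max-flow min-cut theorem verified: both equal 17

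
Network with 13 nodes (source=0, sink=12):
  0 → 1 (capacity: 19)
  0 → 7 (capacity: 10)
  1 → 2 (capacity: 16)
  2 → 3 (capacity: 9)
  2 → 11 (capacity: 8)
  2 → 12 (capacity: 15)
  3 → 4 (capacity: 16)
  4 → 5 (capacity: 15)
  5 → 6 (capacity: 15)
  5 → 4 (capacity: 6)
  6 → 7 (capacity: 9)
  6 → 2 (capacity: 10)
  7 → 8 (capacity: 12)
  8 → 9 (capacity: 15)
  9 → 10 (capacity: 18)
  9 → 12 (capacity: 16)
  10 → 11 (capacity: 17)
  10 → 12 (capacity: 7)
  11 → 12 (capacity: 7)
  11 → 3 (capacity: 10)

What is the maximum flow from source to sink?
Maximum flow = 26

Max flow: 26

Flow assignment:
  0 → 1: 16/19
  0 → 7: 10/10
  1 → 2: 16/16
  2 → 11: 1/8
  2 → 12: 15/15
  7 → 8: 10/12
  8 → 9: 10/15
  9 → 12: 10/16
  11 → 12: 1/7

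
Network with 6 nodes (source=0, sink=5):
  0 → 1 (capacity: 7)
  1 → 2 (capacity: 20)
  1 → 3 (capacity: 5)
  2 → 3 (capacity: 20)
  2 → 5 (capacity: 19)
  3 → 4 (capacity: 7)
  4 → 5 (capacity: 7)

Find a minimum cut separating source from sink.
Min cut value = 7, edges: (0,1)

Min cut value: 7
Partition: S = [0], T = [1, 2, 3, 4, 5]
Cut edges: (0,1)

By max-flow min-cut theorem, max flow = min cut = 7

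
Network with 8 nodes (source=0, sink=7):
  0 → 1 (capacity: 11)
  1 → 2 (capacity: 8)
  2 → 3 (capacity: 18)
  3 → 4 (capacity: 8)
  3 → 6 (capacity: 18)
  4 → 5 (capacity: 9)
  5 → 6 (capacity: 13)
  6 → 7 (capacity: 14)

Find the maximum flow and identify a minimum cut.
Max flow = 8, Min cut edges: (1,2)

Maximum flow: 8
Minimum cut: (1,2)
Partition: S = [0, 1], T = [2, 3, 4, 5, 6, 7]

Max-flow min-cut theorem verified: both equal 8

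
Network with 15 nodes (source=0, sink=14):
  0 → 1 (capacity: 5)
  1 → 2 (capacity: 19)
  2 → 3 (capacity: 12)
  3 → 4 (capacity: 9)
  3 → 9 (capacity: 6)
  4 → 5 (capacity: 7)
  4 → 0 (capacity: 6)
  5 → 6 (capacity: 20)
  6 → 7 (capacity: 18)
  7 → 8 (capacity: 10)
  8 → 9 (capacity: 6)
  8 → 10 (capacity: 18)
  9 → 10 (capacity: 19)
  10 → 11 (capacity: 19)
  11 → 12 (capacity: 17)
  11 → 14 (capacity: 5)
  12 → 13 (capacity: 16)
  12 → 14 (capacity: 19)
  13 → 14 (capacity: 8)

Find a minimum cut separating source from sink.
Min cut value = 5, edges: (0,1)

Min cut value: 5
Partition: S = [0], T = [1, 2, 3, 4, 5, 6, 7, 8, 9, 10, 11, 12, 13, 14]
Cut edges: (0,1)

By max-flow min-cut theorem, max flow = min cut = 5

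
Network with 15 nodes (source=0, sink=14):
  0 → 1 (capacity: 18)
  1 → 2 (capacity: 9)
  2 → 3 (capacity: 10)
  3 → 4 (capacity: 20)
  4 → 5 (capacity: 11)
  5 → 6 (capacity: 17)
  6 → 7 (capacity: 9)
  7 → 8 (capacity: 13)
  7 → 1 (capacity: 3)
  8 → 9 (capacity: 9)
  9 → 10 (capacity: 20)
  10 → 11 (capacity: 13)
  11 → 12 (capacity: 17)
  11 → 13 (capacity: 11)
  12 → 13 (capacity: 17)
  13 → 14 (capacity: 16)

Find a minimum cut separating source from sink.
Min cut value = 9, edges: (8,9)

Min cut value: 9
Partition: S = [0, 1, 2, 3, 4, 5, 6, 7, 8], T = [9, 10, 11, 12, 13, 14]
Cut edges: (8,9)

By max-flow min-cut theorem, max flow = min cut = 9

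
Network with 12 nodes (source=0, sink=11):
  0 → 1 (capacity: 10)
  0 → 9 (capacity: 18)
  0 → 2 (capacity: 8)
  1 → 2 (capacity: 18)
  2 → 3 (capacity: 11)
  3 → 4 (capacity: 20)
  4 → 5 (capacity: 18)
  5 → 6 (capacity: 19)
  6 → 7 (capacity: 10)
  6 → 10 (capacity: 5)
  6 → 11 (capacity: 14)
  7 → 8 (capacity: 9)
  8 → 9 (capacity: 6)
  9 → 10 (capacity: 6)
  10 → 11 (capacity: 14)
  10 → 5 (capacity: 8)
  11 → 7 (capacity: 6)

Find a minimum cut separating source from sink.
Min cut value = 17, edges: (2,3), (9,10)

Min cut value: 17
Partition: S = [0, 1, 2, 7, 8, 9], T = [3, 4, 5, 6, 10, 11]
Cut edges: (2,3), (9,10)

By max-flow min-cut theorem, max flow = min cut = 17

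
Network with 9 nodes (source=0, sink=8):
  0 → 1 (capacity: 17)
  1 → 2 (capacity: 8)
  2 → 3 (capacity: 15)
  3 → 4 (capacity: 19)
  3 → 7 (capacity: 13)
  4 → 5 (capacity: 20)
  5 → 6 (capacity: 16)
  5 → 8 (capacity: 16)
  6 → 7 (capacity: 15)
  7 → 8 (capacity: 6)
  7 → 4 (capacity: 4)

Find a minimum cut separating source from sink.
Min cut value = 8, edges: (1,2)

Min cut value: 8
Partition: S = [0, 1], T = [2, 3, 4, 5, 6, 7, 8]
Cut edges: (1,2)

By max-flow min-cut theorem, max flow = min cut = 8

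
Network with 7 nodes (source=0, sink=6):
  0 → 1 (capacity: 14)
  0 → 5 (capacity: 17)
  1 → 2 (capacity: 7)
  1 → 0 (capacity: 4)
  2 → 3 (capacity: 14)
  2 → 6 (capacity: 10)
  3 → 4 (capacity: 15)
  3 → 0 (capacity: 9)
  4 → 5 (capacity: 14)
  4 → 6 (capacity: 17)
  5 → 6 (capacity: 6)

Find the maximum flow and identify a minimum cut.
Max flow = 13, Min cut edges: (1,2), (5,6)

Maximum flow: 13
Minimum cut: (1,2), (5,6)
Partition: S = [0, 1, 5], T = [2, 3, 4, 6]

Max-flow min-cut theorem verified: both equal 13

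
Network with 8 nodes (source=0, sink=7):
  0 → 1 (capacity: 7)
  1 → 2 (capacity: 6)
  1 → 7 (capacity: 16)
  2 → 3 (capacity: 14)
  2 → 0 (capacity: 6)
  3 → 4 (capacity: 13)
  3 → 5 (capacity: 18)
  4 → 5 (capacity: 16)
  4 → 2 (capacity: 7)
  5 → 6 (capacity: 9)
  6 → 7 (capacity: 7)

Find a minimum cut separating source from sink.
Min cut value = 7, edges: (0,1)

Min cut value: 7
Partition: S = [0], T = [1, 2, 3, 4, 5, 6, 7]
Cut edges: (0,1)

By max-flow min-cut theorem, max flow = min cut = 7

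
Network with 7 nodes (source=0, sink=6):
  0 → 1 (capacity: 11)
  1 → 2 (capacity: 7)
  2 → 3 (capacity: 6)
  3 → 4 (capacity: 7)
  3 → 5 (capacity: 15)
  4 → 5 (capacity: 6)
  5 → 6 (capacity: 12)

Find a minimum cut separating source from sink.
Min cut value = 6, edges: (2,3)

Min cut value: 6
Partition: S = [0, 1, 2], T = [3, 4, 5, 6]
Cut edges: (2,3)

By max-flow min-cut theorem, max flow = min cut = 6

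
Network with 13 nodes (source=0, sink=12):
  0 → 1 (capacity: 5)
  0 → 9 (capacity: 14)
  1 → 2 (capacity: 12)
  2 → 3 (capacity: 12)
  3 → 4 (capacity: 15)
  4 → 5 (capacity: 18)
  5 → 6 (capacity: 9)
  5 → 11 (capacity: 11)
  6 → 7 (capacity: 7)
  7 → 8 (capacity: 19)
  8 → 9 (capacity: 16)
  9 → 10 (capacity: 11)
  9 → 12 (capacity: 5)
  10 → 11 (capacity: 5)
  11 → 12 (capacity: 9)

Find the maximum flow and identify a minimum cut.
Max flow = 14, Min cut edges: (9,12), (11,12)

Maximum flow: 14
Minimum cut: (9,12), (11,12)
Partition: S = [0, 1, 2, 3, 4, 5, 6, 7, 8, 9, 10, 11], T = [12]

Max-flow min-cut theorem verified: both equal 14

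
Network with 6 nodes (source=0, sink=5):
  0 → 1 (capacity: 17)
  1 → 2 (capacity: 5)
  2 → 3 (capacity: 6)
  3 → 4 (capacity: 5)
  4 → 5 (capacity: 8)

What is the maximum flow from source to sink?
Maximum flow = 5

Max flow: 5

Flow assignment:
  0 → 1: 5/17
  1 → 2: 5/5
  2 → 3: 5/6
  3 → 4: 5/5
  4 → 5: 5/8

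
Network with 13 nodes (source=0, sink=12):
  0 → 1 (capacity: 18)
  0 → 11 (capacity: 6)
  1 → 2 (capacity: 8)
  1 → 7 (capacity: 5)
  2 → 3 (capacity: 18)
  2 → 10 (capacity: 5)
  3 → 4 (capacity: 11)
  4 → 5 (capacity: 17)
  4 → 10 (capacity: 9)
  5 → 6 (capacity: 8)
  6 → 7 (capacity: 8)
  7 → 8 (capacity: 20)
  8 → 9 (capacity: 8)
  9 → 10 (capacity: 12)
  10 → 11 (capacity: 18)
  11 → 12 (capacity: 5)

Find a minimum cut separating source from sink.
Min cut value = 5, edges: (11,12)

Min cut value: 5
Partition: S = [0, 1, 2, 3, 4, 5, 6, 7, 8, 9, 10, 11], T = [12]
Cut edges: (11,12)

By max-flow min-cut theorem, max flow = min cut = 5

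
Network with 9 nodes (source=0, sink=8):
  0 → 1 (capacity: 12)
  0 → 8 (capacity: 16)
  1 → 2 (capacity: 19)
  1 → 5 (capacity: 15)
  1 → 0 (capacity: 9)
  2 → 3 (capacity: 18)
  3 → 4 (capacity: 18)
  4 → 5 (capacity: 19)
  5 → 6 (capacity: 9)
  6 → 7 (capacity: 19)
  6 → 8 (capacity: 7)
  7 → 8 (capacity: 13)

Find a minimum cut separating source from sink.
Min cut value = 25, edges: (0,8), (5,6)

Min cut value: 25
Partition: S = [0, 1, 2, 3, 4, 5], T = [6, 7, 8]
Cut edges: (0,8), (5,6)

By max-flow min-cut theorem, max flow = min cut = 25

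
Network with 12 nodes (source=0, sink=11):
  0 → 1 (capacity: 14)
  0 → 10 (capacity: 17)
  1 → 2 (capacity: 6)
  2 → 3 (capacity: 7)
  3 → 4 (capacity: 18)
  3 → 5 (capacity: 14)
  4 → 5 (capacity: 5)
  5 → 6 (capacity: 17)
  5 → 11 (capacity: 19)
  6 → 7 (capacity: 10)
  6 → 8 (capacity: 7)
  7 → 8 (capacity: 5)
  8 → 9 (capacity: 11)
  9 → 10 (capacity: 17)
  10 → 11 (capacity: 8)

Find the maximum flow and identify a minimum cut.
Max flow = 14, Min cut edges: (1,2), (10,11)

Maximum flow: 14
Minimum cut: (1,2), (10,11)
Partition: S = [0, 1, 6, 7, 8, 9, 10], T = [2, 3, 4, 5, 11]

Max-flow min-cut theorem verified: both equal 14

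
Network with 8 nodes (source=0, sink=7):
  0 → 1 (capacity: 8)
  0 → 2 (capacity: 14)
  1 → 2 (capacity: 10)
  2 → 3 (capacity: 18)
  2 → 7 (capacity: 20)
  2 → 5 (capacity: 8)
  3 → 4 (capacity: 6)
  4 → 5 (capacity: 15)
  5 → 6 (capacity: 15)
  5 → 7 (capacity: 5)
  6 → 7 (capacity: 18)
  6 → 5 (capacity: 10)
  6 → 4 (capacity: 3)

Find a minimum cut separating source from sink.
Min cut value = 22, edges: (0,1), (0,2)

Min cut value: 22
Partition: S = [0], T = [1, 2, 3, 4, 5, 6, 7]
Cut edges: (0,1), (0,2)

By max-flow min-cut theorem, max flow = min cut = 22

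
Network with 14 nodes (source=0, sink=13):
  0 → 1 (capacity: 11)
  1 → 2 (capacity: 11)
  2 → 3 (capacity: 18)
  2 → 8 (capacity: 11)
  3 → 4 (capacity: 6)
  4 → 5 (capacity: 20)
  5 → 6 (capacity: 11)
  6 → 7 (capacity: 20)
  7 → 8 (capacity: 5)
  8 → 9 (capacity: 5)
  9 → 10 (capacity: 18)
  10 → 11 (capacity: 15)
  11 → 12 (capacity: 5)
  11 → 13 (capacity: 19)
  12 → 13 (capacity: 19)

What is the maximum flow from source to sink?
Maximum flow = 5

Max flow: 5

Flow assignment:
  0 → 1: 5/11
  1 → 2: 5/11
  2 → 8: 5/11
  8 → 9: 5/5
  9 → 10: 5/18
  10 → 11: 5/15
  11 → 13: 5/19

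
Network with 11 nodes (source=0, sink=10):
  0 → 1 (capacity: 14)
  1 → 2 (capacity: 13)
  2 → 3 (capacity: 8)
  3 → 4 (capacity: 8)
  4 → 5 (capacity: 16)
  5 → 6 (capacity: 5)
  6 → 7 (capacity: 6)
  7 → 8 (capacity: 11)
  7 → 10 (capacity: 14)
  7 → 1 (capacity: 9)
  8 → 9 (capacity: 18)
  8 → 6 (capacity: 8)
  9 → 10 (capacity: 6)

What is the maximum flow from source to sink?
Maximum flow = 5

Max flow: 5

Flow assignment:
  0 → 1: 5/14
  1 → 2: 5/13
  2 → 3: 5/8
  3 → 4: 5/8
  4 → 5: 5/16
  5 → 6: 5/5
  6 → 7: 5/6
  7 → 10: 5/14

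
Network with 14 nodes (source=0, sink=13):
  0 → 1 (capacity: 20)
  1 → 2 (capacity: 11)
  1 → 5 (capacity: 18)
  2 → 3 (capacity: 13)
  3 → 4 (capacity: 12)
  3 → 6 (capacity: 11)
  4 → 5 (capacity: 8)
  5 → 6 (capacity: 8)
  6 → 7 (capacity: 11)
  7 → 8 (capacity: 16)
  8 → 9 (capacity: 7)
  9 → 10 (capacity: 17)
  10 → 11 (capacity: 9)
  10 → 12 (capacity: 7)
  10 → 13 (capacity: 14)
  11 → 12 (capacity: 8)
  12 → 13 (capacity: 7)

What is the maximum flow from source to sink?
Maximum flow = 7

Max flow: 7

Flow assignment:
  0 → 1: 7/20
  1 → 2: 3/11
  1 → 5: 4/18
  2 → 3: 3/13
  3 → 6: 3/11
  5 → 6: 4/8
  6 → 7: 7/11
  7 → 8: 7/16
  8 → 9: 7/7
  9 → 10: 7/17
  10 → 13: 7/14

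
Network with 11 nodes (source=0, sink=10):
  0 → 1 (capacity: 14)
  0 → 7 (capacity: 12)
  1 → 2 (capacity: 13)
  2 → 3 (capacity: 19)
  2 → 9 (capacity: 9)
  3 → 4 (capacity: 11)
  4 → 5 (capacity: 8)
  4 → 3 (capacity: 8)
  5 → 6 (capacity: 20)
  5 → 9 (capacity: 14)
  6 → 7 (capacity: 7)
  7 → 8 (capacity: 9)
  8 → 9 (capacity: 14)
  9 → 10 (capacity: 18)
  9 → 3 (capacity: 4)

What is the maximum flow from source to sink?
Maximum flow = 18

Max flow: 18

Flow assignment:
  0 → 1: 13/14
  0 → 7: 5/12
  1 → 2: 13/13
  2 → 3: 4/19
  2 → 9: 9/9
  3 → 4: 4/11
  4 → 5: 4/8
  5 → 6: 4/20
  6 → 7: 4/7
  7 → 8: 9/9
  8 → 9: 9/14
  9 → 10: 18/18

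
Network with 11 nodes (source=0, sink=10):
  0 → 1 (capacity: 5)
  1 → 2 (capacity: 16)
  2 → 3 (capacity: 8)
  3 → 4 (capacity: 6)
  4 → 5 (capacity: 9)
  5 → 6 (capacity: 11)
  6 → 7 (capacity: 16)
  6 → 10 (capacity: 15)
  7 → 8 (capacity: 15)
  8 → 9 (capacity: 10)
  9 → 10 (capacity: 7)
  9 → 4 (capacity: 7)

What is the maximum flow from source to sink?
Maximum flow = 5

Max flow: 5

Flow assignment:
  0 → 1: 5/5
  1 → 2: 5/16
  2 → 3: 5/8
  3 → 4: 5/6
  4 → 5: 5/9
  5 → 6: 5/11
  6 → 10: 5/15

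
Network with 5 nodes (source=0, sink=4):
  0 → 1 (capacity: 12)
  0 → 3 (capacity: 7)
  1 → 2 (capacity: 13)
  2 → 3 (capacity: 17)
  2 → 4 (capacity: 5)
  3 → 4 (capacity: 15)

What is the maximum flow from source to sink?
Maximum flow = 19

Max flow: 19

Flow assignment:
  0 → 1: 12/12
  0 → 3: 7/7
  1 → 2: 12/13
  2 → 3: 7/17
  2 → 4: 5/5
  3 → 4: 14/15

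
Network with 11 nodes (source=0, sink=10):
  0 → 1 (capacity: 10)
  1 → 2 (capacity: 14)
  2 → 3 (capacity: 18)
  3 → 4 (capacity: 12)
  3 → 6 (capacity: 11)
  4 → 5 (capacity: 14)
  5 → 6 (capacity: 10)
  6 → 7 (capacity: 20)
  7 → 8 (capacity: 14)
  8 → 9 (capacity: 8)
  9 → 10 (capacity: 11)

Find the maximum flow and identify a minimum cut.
Max flow = 8, Min cut edges: (8,9)

Maximum flow: 8
Minimum cut: (8,9)
Partition: S = [0, 1, 2, 3, 4, 5, 6, 7, 8], T = [9, 10]

Max-flow min-cut theorem verified: both equal 8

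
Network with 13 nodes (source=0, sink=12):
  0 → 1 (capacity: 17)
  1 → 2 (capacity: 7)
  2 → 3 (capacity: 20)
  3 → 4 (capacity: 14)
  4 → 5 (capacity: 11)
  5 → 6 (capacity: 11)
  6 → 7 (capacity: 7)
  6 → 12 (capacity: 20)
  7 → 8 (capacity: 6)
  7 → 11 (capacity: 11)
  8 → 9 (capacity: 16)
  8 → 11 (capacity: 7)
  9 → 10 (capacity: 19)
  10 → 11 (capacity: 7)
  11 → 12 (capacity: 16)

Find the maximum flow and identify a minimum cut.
Max flow = 7, Min cut edges: (1,2)

Maximum flow: 7
Minimum cut: (1,2)
Partition: S = [0, 1], T = [2, 3, 4, 5, 6, 7, 8, 9, 10, 11, 12]

Max-flow min-cut theorem verified: both equal 7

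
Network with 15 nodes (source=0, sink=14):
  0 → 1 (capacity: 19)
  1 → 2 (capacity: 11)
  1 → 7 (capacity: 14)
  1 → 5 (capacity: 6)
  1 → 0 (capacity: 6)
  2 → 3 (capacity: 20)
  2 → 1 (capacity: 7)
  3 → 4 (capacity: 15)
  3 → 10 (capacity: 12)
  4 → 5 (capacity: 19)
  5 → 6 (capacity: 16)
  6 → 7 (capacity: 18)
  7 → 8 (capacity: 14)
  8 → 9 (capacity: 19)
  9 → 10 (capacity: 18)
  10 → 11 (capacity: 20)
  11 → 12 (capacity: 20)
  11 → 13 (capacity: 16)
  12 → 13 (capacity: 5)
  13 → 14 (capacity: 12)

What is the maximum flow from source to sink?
Maximum flow = 12

Max flow: 12

Flow assignment:
  0 → 1: 12/19
  1 → 2: 4/11
  1 → 7: 8/14
  2 → 3: 4/20
  3 → 10: 4/12
  7 → 8: 8/14
  8 → 9: 8/19
  9 → 10: 8/18
  10 → 11: 12/20
  11 → 13: 12/16
  13 → 14: 12/12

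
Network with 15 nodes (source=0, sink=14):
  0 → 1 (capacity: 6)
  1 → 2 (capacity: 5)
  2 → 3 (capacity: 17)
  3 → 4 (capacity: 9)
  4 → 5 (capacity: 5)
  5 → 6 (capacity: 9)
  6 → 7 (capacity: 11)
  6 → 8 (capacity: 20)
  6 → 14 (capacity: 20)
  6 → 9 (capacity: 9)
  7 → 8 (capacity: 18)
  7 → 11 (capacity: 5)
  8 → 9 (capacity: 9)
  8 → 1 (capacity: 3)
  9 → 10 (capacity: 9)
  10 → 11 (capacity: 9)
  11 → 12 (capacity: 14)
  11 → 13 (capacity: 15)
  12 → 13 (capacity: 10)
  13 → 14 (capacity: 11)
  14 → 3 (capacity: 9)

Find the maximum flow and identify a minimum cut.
Max flow = 5, Min cut edges: (4,5)

Maximum flow: 5
Minimum cut: (4,5)
Partition: S = [0, 1, 2, 3, 4], T = [5, 6, 7, 8, 9, 10, 11, 12, 13, 14]

Max-flow min-cut theorem verified: both equal 5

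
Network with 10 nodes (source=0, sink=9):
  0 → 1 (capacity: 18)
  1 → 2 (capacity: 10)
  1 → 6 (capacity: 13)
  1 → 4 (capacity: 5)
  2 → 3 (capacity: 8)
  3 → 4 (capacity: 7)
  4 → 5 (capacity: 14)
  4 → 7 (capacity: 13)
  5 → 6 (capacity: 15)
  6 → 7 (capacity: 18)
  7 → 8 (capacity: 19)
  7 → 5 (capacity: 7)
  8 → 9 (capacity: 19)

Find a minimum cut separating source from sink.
Min cut value = 18, edges: (0,1)

Min cut value: 18
Partition: S = [0], T = [1, 2, 3, 4, 5, 6, 7, 8, 9]
Cut edges: (0,1)

By max-flow min-cut theorem, max flow = min cut = 18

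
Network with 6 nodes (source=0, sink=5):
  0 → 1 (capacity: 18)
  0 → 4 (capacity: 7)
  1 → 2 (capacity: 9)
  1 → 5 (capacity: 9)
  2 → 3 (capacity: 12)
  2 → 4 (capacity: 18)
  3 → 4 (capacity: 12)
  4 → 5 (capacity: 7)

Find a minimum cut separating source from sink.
Min cut value = 16, edges: (1,5), (4,5)

Min cut value: 16
Partition: S = [0, 1, 2, 3, 4], T = [5]
Cut edges: (1,5), (4,5)

By max-flow min-cut theorem, max flow = min cut = 16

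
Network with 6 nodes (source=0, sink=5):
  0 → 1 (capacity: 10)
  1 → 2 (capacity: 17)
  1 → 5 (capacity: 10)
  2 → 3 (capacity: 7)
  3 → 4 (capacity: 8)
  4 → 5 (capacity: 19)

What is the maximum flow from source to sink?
Maximum flow = 10

Max flow: 10

Flow assignment:
  0 → 1: 10/10
  1 → 5: 10/10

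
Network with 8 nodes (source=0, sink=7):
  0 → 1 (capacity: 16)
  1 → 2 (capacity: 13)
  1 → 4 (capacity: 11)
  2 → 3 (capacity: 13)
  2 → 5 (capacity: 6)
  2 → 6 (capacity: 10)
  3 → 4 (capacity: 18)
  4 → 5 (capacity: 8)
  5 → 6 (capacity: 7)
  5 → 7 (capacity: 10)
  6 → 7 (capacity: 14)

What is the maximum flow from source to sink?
Maximum flow = 16

Max flow: 16

Flow assignment:
  0 → 1: 16/16
  1 → 2: 13/13
  1 → 4: 3/11
  2 → 5: 6/6
  2 → 6: 7/10
  4 → 5: 3/8
  5 → 7: 9/10
  6 → 7: 7/14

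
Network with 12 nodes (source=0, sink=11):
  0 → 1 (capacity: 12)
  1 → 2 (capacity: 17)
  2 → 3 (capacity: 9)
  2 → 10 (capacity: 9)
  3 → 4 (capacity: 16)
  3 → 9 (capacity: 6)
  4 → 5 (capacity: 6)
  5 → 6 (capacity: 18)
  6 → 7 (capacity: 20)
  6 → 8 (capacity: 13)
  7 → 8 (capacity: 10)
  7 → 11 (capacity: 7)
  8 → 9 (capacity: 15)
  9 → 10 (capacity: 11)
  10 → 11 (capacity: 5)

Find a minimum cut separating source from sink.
Min cut value = 11, edges: (4,5), (10,11)

Min cut value: 11
Partition: S = [0, 1, 2, 3, 4, 8, 9, 10], T = [5, 6, 7, 11]
Cut edges: (4,5), (10,11)

By max-flow min-cut theorem, max flow = min cut = 11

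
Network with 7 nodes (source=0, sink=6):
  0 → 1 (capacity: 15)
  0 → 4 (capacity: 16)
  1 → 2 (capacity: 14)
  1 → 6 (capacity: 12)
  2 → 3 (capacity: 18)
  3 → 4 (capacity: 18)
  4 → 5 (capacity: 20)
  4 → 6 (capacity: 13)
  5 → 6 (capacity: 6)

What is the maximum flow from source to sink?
Maximum flow = 31

Max flow: 31

Flow assignment:
  0 → 1: 15/15
  0 → 4: 16/16
  1 → 2: 3/14
  1 → 6: 12/12
  2 → 3: 3/18
  3 → 4: 3/18
  4 → 5: 6/20
  4 → 6: 13/13
  5 → 6: 6/6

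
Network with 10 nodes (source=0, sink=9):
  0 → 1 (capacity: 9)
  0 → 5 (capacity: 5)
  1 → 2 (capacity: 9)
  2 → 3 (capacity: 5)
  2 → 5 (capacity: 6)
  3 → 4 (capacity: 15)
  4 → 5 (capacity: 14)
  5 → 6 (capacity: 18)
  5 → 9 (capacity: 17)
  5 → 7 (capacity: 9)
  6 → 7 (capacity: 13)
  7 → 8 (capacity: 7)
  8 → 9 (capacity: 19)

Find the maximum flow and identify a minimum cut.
Max flow = 14, Min cut edges: (0,5), (1,2)

Maximum flow: 14
Minimum cut: (0,5), (1,2)
Partition: S = [0, 1], T = [2, 3, 4, 5, 6, 7, 8, 9]

Max-flow min-cut theorem verified: both equal 14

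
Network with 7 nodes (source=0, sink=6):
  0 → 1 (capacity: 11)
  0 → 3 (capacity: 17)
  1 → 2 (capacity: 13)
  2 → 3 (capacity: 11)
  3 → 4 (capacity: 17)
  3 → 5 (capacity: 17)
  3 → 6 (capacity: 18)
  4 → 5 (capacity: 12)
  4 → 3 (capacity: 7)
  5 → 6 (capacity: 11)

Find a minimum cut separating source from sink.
Min cut value = 28, edges: (0,3), (2,3)

Min cut value: 28
Partition: S = [0, 1, 2], T = [3, 4, 5, 6]
Cut edges: (0,3), (2,3)

By max-flow min-cut theorem, max flow = min cut = 28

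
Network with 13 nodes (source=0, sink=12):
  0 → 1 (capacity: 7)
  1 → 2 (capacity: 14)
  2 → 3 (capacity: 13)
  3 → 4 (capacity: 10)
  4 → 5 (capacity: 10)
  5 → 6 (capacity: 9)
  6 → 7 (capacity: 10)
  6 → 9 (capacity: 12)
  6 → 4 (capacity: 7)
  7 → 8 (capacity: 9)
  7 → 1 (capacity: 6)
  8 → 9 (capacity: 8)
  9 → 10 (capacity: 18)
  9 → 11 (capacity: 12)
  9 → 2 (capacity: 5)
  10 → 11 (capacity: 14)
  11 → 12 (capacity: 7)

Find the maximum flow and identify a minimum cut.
Max flow = 7, Min cut edges: (11,12)

Maximum flow: 7
Minimum cut: (11,12)
Partition: S = [0, 1, 2, 3, 4, 5, 6, 7, 8, 9, 10, 11], T = [12]

Max-flow min-cut theorem verified: both equal 7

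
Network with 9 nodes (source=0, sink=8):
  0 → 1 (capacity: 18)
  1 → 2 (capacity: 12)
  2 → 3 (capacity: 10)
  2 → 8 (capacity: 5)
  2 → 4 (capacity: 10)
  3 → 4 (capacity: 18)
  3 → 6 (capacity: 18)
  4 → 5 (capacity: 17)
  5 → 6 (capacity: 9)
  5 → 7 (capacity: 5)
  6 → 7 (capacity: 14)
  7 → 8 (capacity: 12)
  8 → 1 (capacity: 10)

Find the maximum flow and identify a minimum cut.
Max flow = 12, Min cut edges: (1,2)

Maximum flow: 12
Minimum cut: (1,2)
Partition: S = [0, 1], T = [2, 3, 4, 5, 6, 7, 8]

Max-flow min-cut theorem verified: both equal 12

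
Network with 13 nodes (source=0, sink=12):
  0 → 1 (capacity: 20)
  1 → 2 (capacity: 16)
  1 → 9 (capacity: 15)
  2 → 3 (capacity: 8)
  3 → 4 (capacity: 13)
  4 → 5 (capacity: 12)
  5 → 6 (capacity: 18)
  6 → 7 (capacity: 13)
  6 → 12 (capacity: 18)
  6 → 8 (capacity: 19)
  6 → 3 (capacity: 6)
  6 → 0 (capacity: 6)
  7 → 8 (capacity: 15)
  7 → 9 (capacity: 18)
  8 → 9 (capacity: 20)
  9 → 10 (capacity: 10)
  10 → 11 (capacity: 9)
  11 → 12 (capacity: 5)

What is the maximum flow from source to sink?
Maximum flow = 13

Max flow: 13

Flow assignment:
  0 → 1: 13/20
  1 → 2: 8/16
  1 → 9: 5/15
  2 → 3: 8/8
  3 → 4: 8/13
  4 → 5: 8/12
  5 → 6: 8/18
  6 → 12: 8/18
  9 → 10: 5/10
  10 → 11: 5/9
  11 → 12: 5/5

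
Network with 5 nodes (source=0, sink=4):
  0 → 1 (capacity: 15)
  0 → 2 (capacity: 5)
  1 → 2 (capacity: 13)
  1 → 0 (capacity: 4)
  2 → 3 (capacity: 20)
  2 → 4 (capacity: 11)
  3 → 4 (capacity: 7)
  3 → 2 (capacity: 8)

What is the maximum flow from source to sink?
Maximum flow = 18

Max flow: 18

Flow assignment:
  0 → 1: 13/15
  0 → 2: 5/5
  1 → 2: 13/13
  2 → 3: 7/20
  2 → 4: 11/11
  3 → 4: 7/7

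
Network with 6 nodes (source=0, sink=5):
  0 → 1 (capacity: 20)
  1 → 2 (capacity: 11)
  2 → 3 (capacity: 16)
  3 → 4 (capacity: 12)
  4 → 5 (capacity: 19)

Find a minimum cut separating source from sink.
Min cut value = 11, edges: (1,2)

Min cut value: 11
Partition: S = [0, 1], T = [2, 3, 4, 5]
Cut edges: (1,2)

By max-flow min-cut theorem, max flow = min cut = 11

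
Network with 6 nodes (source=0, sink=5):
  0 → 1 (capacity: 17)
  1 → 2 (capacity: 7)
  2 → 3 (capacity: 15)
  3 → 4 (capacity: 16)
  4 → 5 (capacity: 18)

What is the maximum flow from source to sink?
Maximum flow = 7

Max flow: 7

Flow assignment:
  0 → 1: 7/17
  1 → 2: 7/7
  2 → 3: 7/15
  3 → 4: 7/16
  4 → 5: 7/18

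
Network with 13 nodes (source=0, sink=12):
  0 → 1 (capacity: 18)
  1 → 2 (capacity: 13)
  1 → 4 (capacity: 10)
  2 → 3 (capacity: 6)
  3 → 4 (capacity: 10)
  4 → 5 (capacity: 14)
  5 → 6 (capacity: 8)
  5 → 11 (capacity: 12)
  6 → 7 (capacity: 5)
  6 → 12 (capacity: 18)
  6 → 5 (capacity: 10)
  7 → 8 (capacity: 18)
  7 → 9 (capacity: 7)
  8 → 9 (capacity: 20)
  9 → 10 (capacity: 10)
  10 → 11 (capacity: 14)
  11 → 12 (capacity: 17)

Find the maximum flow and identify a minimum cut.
Max flow = 14, Min cut edges: (4,5)

Maximum flow: 14
Minimum cut: (4,5)
Partition: S = [0, 1, 2, 3, 4], T = [5, 6, 7, 8, 9, 10, 11, 12]

Max-flow min-cut theorem verified: both equal 14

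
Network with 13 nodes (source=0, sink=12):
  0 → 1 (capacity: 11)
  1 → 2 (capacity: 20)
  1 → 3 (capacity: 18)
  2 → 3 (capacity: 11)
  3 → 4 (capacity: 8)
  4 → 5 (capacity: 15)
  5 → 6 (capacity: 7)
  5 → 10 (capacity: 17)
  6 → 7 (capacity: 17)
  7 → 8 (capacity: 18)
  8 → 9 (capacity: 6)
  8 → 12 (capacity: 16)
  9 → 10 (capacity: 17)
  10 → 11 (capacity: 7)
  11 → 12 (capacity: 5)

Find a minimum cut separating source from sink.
Min cut value = 8, edges: (3,4)

Min cut value: 8
Partition: S = [0, 1, 2, 3], T = [4, 5, 6, 7, 8, 9, 10, 11, 12]
Cut edges: (3,4)

By max-flow min-cut theorem, max flow = min cut = 8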